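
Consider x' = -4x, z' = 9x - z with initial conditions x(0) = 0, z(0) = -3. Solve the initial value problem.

x(t) = 0, z(t) = -3e^(-t)

Coefficient matrix A = [[-4, 0], [9, -1]].
Characteristic polynomial det(A - λI) = λ^2 + 5λ + 4 = 0.
Eigenvalues λ = -1, -4.
For λ=-1: (A-λI) row 1 is [-3, 0], so an eigenvector is (0, 1).
For λ=-4: (A-λI) row 2 is [9, 3], so an eigenvector is (-1, 3).
General solution: C_1e^(-t)(0,1) + C_2e^(-4t)(-1,3).
Applying x(0)=0, z(0)=-3 gives C_1=-3, C_2=0.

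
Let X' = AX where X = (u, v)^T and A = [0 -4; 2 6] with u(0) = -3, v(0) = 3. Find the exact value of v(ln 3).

243

A = [[0,-4],[2,6]]; eigenvalues λ = 2, 4.
Eigenvectors: (2,-1) for λ=2, (1,-1) for λ=4.
From the initial condition, c_1 = 0, c_2 = -3.
v(ln 3) = (0)(3^2)(-1) + (-3)(3^4)(-1) = 243.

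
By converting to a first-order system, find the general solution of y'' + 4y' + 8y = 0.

Let x_1 = y, x_2 = y'. Then x_1' = x_2 and x_2' = -8x_1 - 4x_2.
A = [[0,1],[-8,-4]]; det(A-λI) = λ^2 + 4λ + 8.
Eigenvalues λ = -2 ± 2i.

y(t) = C_1e^(-2t)cos(2t) + C_2e^(-2t)sin(2t)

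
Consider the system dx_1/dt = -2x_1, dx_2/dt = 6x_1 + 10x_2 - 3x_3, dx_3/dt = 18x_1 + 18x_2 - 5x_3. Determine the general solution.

x_1(t) = c_1e^(-2t), x_2(t) = -2c_1e^(-2t) + c_2e^(4t) + c_3e^(t), x_3(t) = -6c_1e^(-2t) + 2c_2e^(4t) + 3c_3e^(t)

Coefficient matrix A = [[-2, 0, 0], [6, 10, -3], [18, 18, -5]].
det(A - λI) = 0 gives eigenvalues λ = -2, 4, 1.
For λ=-2: eigenvector (1,-2,-6).
For λ=4: eigenvector (0,1,2).
For λ=1: eigenvector (0,1,3).
General solution: c_1e^(-2t)(1,-2,-6) + c_2e^(4t)(0,1,2) + c_3e^(t)(0,1,3).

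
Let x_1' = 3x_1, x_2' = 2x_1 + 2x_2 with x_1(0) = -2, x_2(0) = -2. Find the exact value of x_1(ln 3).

-54

A = [[3,0],[2,2]]; eigenvalues λ = 3, 2.
Eigenvectors: (-1,-2) for λ=3, (0,-1) for λ=2.
From the initial condition, c_1 = 2, c_2 = -2.
x_1(ln 3) = (2)(3^3)(-1) + (-2)(3^2)(0) = -54.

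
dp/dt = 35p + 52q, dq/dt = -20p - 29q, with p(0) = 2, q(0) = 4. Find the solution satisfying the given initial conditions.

p(t) = 68e^(3t)sin(4t) + 2e^(3t)cos(4t), q(t) = -42e^(3t)sin(4t) + 4e^(3t)cos(4t)

Coefficient matrix A = [[35, 52], [-20, -29]].
Characteristic polynomial det(A - λI) = λ^2 - 6λ + 25 = 0.
Eigenvalues λ = 3 ± 4i (complex conjugate pair).
For λ=3+4i: an eigenvector is (-2,1) - i(-3,2) = (-2 + 3i, 1 - 2i).
A real fundamental pair from Re and Im of e^((3+4i)t)v: X_1 = e^(3t)(cos(4t)·(-2,1) + sin(4t)·(-3,2)), X_2 = e^(3t)(sin(4t)·(-2,1) - cos(4t)·(-3,2)).
General solution: C_1X_1 + C_2X_2.
Applying p(0)=2, q(0)=4 gives C_1=-16, C_2=-10.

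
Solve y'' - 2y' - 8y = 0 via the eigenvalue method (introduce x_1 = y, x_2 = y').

y(t) = K_1e^(4t) + K_2e^(-2t)

Let x_1 = y, x_2 = y'. Then x_1' = x_2 and x_2' = 8x_1 + 2x_2.
A = [[0,1],[8,2]]; det(A-λI) = λ^2 - 2λ - 8.
Eigenvalues λ = 4, -2 with eigenvectors (1,4), (1,-2).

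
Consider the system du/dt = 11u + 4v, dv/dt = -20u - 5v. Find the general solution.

Coefficient matrix A = [[11, 4], [-20, -5]].
Characteristic polynomial det(A - λI) = λ^2 - 6λ + 25 = 0.
Eigenvalues λ = 3 ± 4i (complex conjugate pair).
For λ=3+4i: an eigenvector is (0,1) - i(1,-2) = (0 - i, 1 + 2i).
A real fundamental pair from Re and Im of e^((3+4i)t)v: X_1 = e^(3t)(cos(4t)·(0,1) + sin(4t)·(1,-2)), X_2 = e^(3t)(sin(4t)·(0,1) - cos(4t)·(1,-2)).
General solution: K_1X_1 + K_2X_2.

u(t) = K_1e^(3t)sin(4t) - K_2e^(3t)cos(4t), v(t) = -2K_1e^(3t)sin(4t) + K_1e^(3t)cos(4t) + K_2e^(3t)sin(4t) + 2K_2e^(3t)cos(4t)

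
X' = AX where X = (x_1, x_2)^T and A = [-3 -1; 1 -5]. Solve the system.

x_1(t) = c_1e^(-4t) + c_2te^(-4t) + 3c_2e^(-4t), x_2(t) = c_1e^(-4t) + c_2te^(-4t) + 2c_2e^(-4t)

Coefficient matrix A = [[-3, -1], [1, -5]].
Characteristic polynomial det(A - λI) = λ^2 + 8λ + 16 = 0.
Single eigenvalue λ = -4 with algebraic multiplicity 2.
Eigenvector v = (1,1); generalized eigenvector w with (A-λI)w=v is (3,2).
General solution: e^(-4t)[c_1·v + c_2·(t·v + w)].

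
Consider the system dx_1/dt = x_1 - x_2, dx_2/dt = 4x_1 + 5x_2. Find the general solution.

Coefficient matrix A = [[1, -1], [4, 5]].
Characteristic polynomial det(A - λI) = λ^2 - 6λ + 9 = 0.
Single eigenvalue λ = 3 with algebraic multiplicity 2.
Eigenvector v = (-1,2); generalized eigenvector w with (A-λI)w=v is (0,1).
General solution: e^(3t)[C_1·v + C_2·(t·v + w)].

x_1(t) = -C_1e^(3t) - C_2te^(3t), x_2(t) = 2C_1e^(3t) + 2C_2te^(3t) + C_2e^(3t)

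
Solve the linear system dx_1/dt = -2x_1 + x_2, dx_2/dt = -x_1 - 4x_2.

Coefficient matrix A = [[-2, 1], [-1, -4]].
Characteristic polynomial det(A - λI) = λ^2 + 6λ + 9 = 0.
Single eigenvalue λ = -3 with algebraic multiplicity 2.
Eigenvector v = (1,-1); generalized eigenvector w with (A-λI)w=v is (1,0).
General solution: e^(-3t)[C_1·v + C_2·(t·v + w)].

x_1(t) = C_1e^(-3t) + C_2te^(-3t) + C_2e^(-3t), x_2(t) = -C_1e^(-3t) - C_2te^(-3t)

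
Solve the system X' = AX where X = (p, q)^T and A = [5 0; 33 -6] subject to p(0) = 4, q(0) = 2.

p(t) = 4e^(5t), q(t) = 12e^(5t) - 10e^(-6t)

Coefficient matrix A = [[5, 0], [33, -6]].
Characteristic polynomial det(A - λI) = λ^2 + λ - 30 = 0.
Eigenvalues λ = 5, -6.
For λ=5: (A-λI) row 2 is [33, -11], so an eigenvector is (1, 3).
For λ=-6: (A-λI) row 1 is [11, 0], so an eigenvector is (0, -1).
General solution: c_1e^(5t)(1,3) + c_2e^(-6t)(0,-1).
Applying p(0)=4, q(0)=2 gives c_1=4, c_2=10.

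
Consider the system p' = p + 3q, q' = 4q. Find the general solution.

Coefficient matrix A = [[1, 3], [0, 4]].
Characteristic polynomial det(A - λI) = λ^2 - 5λ + 4 = 0.
Eigenvalues λ = 1, 4.
For λ=1: (A-λI) row 1 is [0, 3], so an eigenvector is (1, 0).
For λ=4: (A-λI) row 1 is [-3, 3], so an eigenvector is (-1, -1).
General solution: c_1e^(t)(1,0) + c_2e^(4t)(-1,-1).

p(t) = c_1e^(t) - c_2e^(4t), q(t) = -c_2e^(4t)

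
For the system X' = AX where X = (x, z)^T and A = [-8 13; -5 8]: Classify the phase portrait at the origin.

center

A = [[-8,13],[-5,8]]; det(A-λI) = λ^2 + 1.
λ = 0 ± i: zero real part.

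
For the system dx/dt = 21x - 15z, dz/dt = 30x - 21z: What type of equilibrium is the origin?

A = [[21,-15],[30,-21]]; det(A-λI) = λ^2 + 9.
λ = 0 ± 3i: zero real part.

center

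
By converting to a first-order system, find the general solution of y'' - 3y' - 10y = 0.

Let x_1 = y, x_2 = y'. Then x_1' = x_2 and x_2' = 10x_1 + 3x_2.
A = [[0,1],[10,3]]; det(A-λI) = λ^2 - 3λ - 10.
Eigenvalues λ = 5, -2 with eigenvectors (1,5), (1,-2).

y(t) = C_1e^(5t) + C_2e^(-2t)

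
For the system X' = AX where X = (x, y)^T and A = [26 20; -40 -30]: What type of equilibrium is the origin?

A = [[26,20],[-40,-30]]; det(A-λI) = λ^2 + 4λ + 20.
λ = -2 ± 4i: negative real part.

stable spiral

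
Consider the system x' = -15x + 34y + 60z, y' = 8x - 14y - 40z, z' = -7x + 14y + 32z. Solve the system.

x(t) = 5C_1e^(-3t) + 2C_2e^(2t) - 4C_3e^(4t), y(t) = C_2e^(2t) - 4C_3e^(4t), z(t) = C_1e^(-3t) + C_3e^(4t)

Coefficient matrix A = [[-15, 34, 60], [8, -14, -40], [-7, 14, 32]].
det(A - λI) = 0 gives eigenvalues λ = -3, 2, 4.
For λ=-3: eigenvector (5,0,1).
For λ=2: eigenvector (2,1,0).
For λ=4: eigenvector (-4,-4,1).
General solution: C_1e^(-3t)(5,0,1) + C_2e^(2t)(2,1,0) + C_3e^(4t)(-4,-4,1).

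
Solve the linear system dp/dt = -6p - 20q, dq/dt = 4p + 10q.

p(t) = 2c_1e^(2t)sin(4t) - c_1e^(2t)cos(4t) - c_2e^(2t)sin(4t) - 2c_2e^(2t)cos(4t), q(t) = -c_1e^(2t)sin(4t) + c_2e^(2t)cos(4t)

Coefficient matrix A = [[-6, -20], [4, 10]].
Characteristic polynomial det(A - λI) = λ^2 - 4λ + 20 = 0.
Eigenvalues λ = 2 ± 4i (complex conjugate pair).
For λ=2+4i: an eigenvector is (-1,0) - i(2,-1) = (-1 - 2i, 0 + i).
A real fundamental pair from Re and Im of e^((2+4i)t)v: X_1 = e^(2t)(cos(4t)·(-1,0) + sin(4t)·(2,-1)), X_2 = e^(2t)(sin(4t)·(-1,0) - cos(4t)·(2,-1)).
General solution: c_1X_1 + c_2X_2.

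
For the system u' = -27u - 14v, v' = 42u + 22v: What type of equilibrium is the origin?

saddle

A = [[-27,-14],[42,22]]; det(A-λI) = λ^2 + 5λ - 6.
λ = 1, -6: opposite signs.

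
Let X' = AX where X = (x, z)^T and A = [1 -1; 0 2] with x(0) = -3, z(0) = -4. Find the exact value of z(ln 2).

-16

A = [[1,-1],[0,2]]; eigenvalues λ = 1, 2.
Eigenvectors: (-1,0) for λ=1, (-1,1) for λ=2.
From the initial condition, c_1 = 7, c_2 = -4.
z(ln 2) = (7)(2^1)(0) + (-4)(2^2)(1) = -16.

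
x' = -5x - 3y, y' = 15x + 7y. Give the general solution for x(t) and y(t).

x(t) = C_1e^(t)cos(3t) + C_2e^(t)sin(3t), y(t) = C_1e^(t)sin(3t) - 2C_1e^(t)cos(3t) - 2C_2e^(t)sin(3t) - C_2e^(t)cos(3t)

Coefficient matrix A = [[-5, -3], [15, 7]].
Characteristic polynomial det(A - λI) = λ^2 - 2λ + 10 = 0.
Eigenvalues λ = 1 ± 3i (complex conjugate pair).
For λ=1+3i: an eigenvector is (1,-2) - i(0,1) = (1, -2 - i).
A real fundamental pair from Re and Im of e^((1+3i)t)v: X_1 = e^(t)(cos(3t)·(1,-2) + sin(3t)·(0,1)), X_2 = e^(t)(sin(3t)·(1,-2) - cos(3t)·(0,1)).
General solution: C_1X_1 + C_2X_2.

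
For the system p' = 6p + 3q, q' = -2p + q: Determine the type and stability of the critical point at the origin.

unstable node

A = [[6,3],[-2,1]]; det(A-λI) = λ^2 - 7λ + 12.
λ = 3, 4: both positive.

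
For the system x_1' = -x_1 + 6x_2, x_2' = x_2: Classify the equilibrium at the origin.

saddle

A = [[-1,6],[0,1]]; det(A-λI) = λ^2 - 1.
λ = -1, 1: opposite signs.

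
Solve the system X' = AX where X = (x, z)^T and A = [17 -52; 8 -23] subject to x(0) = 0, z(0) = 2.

Coefficient matrix A = [[17, -52], [8, -23]].
Characteristic polynomial det(A - λI) = λ^2 + 6λ + 25 = 0.
Eigenvalues λ = -3 ± 4i (complex conjugate pair).
For λ=-3+4i: an eigenvector is (-2,-1) - i(3,1) = (-2 - 3i, -1 - i).
A real fundamental pair from Re and Im of e^((-3+4i)t)v: X_1 = e^(-3t)(cos(4t)·(-2,-1) + sin(4t)·(3,1)), X_2 = e^(-3t)(sin(4t)·(-2,-1) - cos(4t)·(3,1)).
General solution: K_1X_1 + K_2X_2.
Applying x(0)=0, z(0)=2 gives K_1=-6, K_2=4.

x(t) = -26e^(-3t)sin(4t), z(t) = -10e^(-3t)sin(4t) + 2e^(-3t)cos(4t)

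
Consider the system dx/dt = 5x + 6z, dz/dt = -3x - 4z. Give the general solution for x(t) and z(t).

x(t) = -2c_1e^(2t) + c_2e^(-t), z(t) = c_1e^(2t) - c_2e^(-t)

Coefficient matrix A = [[5, 6], [-3, -4]].
Characteristic polynomial det(A - λI) = λ^2 - λ - 2 = 0.
Eigenvalues λ = 2, -1.
For λ=2: (A-λI) row 1 is [3, 6], so an eigenvector is (-2, 1).
For λ=-1: (A-λI) row 1 is [6, 6], so an eigenvector is (1, -1).
General solution: c_1e^(2t)(-2,1) + c_2e^(-t)(1,-1).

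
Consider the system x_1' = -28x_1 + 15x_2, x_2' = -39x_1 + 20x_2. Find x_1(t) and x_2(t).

x_1(t) = 2C_1e^(-4t)sin(3t) + C_1e^(-4t)cos(3t) + C_2e^(-4t)sin(3t) - 2C_2e^(-4t)cos(3t), x_2(t) = 3C_1e^(-4t)sin(3t) + 2C_1e^(-4t)cos(3t) + 2C_2e^(-4t)sin(3t) - 3C_2e^(-4t)cos(3t)

Coefficient matrix A = [[-28, 15], [-39, 20]].
Characteristic polynomial det(A - λI) = λ^2 + 8λ + 25 = 0.
Eigenvalues λ = -4 ± 3i (complex conjugate pair).
For λ=-4+3i: an eigenvector is (1,2) - i(2,3) = (1 - 2i, 2 - 3i).
A real fundamental pair from Re and Im of e^((-4+3i)t)v: X_1 = e^(-4t)(cos(3t)·(1,2) + sin(3t)·(2,3)), X_2 = e^(-4t)(sin(3t)·(1,2) - cos(3t)·(2,3)).
General solution: C_1X_1 + C_2X_2.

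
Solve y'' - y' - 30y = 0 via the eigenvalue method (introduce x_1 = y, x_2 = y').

Let x_1 = y, x_2 = y'. Then x_1' = x_2 and x_2' = 30x_1 + x_2.
A = [[0,1],[30,1]]; det(A-λI) = λ^2 - λ - 30.
Eigenvalues λ = -5, 6 with eigenvectors (1,-5), (1,6).

y(t) = K_1e^(-5t) + K_2e^(6t)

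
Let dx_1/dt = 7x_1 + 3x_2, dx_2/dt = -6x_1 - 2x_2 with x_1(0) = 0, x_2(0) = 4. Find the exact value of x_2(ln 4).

A = [[7,3],[-6,-2]]; eigenvalues λ = 1, 4.
Eigenvectors: (-1,2) for λ=1, (1,-1) for λ=4.
From the initial condition, c_1 = 4, c_2 = 4.
x_2(ln 4) = (4)(4^1)(2) + (4)(4^4)(-1) = -992.

-992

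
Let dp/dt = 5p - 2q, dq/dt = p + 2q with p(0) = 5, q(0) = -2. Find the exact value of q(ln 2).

A = [[5,-2],[1,2]]; eigenvalues λ = 3, 4.
Eigenvectors: (1,1) for λ=3, (2,1) for λ=4.
From the initial condition, c_1 = -9, c_2 = 7.
q(ln 2) = (-9)(2^3)(1) + (7)(2^4)(1) = 40.

40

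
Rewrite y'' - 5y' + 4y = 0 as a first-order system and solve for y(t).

y(t) = K_1e^(t) + K_2e^(4t)

Let x_1 = y, x_2 = y'. Then x_1' = x_2 and x_2' = -4x_1 + 5x_2.
A = [[0,1],[-4,5]]; det(A-λI) = λ^2 - 5λ + 4.
Eigenvalues λ = 1, 4 with eigenvectors (1,1), (1,4).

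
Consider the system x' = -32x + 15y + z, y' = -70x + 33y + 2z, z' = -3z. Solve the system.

Coefficient matrix A = [[-32, 15, 1], [-70, 33, 2], [0, 0, -3]].
det(A - λI) = 0 gives eigenvalues λ = -2, 3, -3.
For λ=-2: eigenvector (1,2,0).
For λ=3: eigenvector (3,7,0).
For λ=-3: eigenvector (-1,-2,1).
General solution: c_1e^(-2t)(1,2,0) + c_2e^(3t)(3,7,0) + c_3e^(-3t)(-1,-2,1).

x(t) = c_1e^(-2t) + 3c_2e^(3t) - c_3e^(-3t), y(t) = 2c_1e^(-2t) + 7c_2e^(3t) - 2c_3e^(-3t), z(t) = c_3e^(-3t)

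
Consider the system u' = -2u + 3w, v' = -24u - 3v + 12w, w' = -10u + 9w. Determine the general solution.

u(t) = K_1e^(4t) - 3K_3e^(3t), v(t) = K_2e^(-3t) + 2K_3e^(3t), w(t) = 2K_1e^(4t) - 5K_3e^(3t)

Coefficient matrix A = [[-2, 0, 3], [-24, -3, 12], [-10, 0, 9]].
det(A - λI) = 0 gives eigenvalues λ = 4, -3, 3.
For λ=4: eigenvector (1,0,2).
For λ=-3: eigenvector (0,1,0).
For λ=3: eigenvector (-3,2,-5).
General solution: K_1e^(4t)(1,0,2) + K_2e^(-3t)(0,1,0) + K_3e^(3t)(-3,2,-5).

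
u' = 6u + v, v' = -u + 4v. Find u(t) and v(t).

Coefficient matrix A = [[6, 1], [-1, 4]].
Characteristic polynomial det(A - λI) = λ^2 - 10λ + 25 = 0.
Single eigenvalue λ = 5 with algebraic multiplicity 2.
Eigenvector v = (-1,1); generalized eigenvector w with (A-λI)w=v is (2,-3).
General solution: e^(5t)[K_1·v + K_2·(t·v + w)].

u(t) = -K_1e^(5t) - K_2te^(5t) + 2K_2e^(5t), v(t) = K_1e^(5t) + K_2te^(5t) - 3K_2e^(5t)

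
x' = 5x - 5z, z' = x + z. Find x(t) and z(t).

x(t) = -C_1e^(3t)sin(t) + 2C_1e^(3t)cos(t) + 2C_2e^(3t)sin(t) + C_2e^(3t)cos(t), z(t) = C_1e^(3t)cos(t) + C_2e^(3t)sin(t)

Coefficient matrix A = [[5, -5], [1, 1]].
Characteristic polynomial det(A - λI) = λ^2 - 6λ + 10 = 0.
Eigenvalues λ = 3 ± i (complex conjugate pair).
For λ=3+i: an eigenvector is (2,1) - i(-1,0) = (2 + i, 1).
A real fundamental pair from Re and Im of e^((3+i)t)v: X_1 = e^(3t)(cos(t)·(2,1) + sin(t)·(-1,0)), X_2 = e^(3t)(sin(t)·(2,1) - cos(t)·(-1,0)).
General solution: C_1X_1 + C_2X_2.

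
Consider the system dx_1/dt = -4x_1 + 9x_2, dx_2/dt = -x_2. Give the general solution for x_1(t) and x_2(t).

Coefficient matrix A = [[-4, 9], [0, -1]].
Characteristic polynomial det(A - λI) = λ^2 + 5λ + 4 = 0.
Eigenvalues λ = -1, -4.
For λ=-1: (A-λI) row 1 is [-3, 9], so an eigenvector is (3, 1).
For λ=-4: (A-λI) row 1 is [0, 9], so an eigenvector is (-1, 0).
General solution: c_1e^(-t)(3,1) + c_2e^(-4t)(-1,0).

x_1(t) = 3c_1e^(-t) - c_2e^(-4t), x_2(t) = c_1e^(-t)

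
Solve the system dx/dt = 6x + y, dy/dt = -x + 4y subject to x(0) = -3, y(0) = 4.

Coefficient matrix A = [[6, 1], [-1, 4]].
Characteristic polynomial det(A - λI) = λ^2 - 10λ + 25 = 0.
Single eigenvalue λ = 5 with algebraic multiplicity 2.
Eigenvector v = (1,-1); generalized eigenvector w with (A-λI)w=v is (2,-1).
General solution: e^(5t)[C_1·v + C_2·(t·v + w)].
Applying x(0)=-3, y(0)=4 gives C_1=-5, C_2=1.

x(t) = te^(5t) - 3e^(5t), y(t) = -te^(5t) + 4e^(5t)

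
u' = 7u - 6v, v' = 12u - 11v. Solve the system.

u(t) = -K_1e^(t) + K_2e^(-5t), v(t) = -K_1e^(t) + 2K_2e^(-5t)

Coefficient matrix A = [[7, -6], [12, -11]].
Characteristic polynomial det(A - λI) = λ^2 + 4λ - 5 = 0.
Eigenvalues λ = 1, -5.
For λ=1: (A-λI) row 1 is [6, -6], so an eigenvector is (-1, -1).
For λ=-5: (A-λI) row 1 is [12, -6], so an eigenvector is (1, 2).
General solution: K_1e^(t)(-1,-1) + K_2e^(-5t)(1,2).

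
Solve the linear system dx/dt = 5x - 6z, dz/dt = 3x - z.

x(t) = -c_1e^(2t)sin(3t) + c_1e^(2t)cos(3t) + c_2e^(2t)sin(3t) + c_2e^(2t)cos(3t), z(t) = c_1e^(2t)cos(3t) + c_2e^(2t)sin(3t)

Coefficient matrix A = [[5, -6], [3, -1]].
Characteristic polynomial det(A - λI) = λ^2 - 4λ + 13 = 0.
Eigenvalues λ = 2 ± 3i (complex conjugate pair).
For λ=2+3i: an eigenvector is (1,1) - i(-1,0) = (1 + i, 1).
A real fundamental pair from Re and Im of e^((2+3i)t)v: X_1 = e^(2t)(cos(3t)·(1,1) + sin(3t)·(-1,0)), X_2 = e^(2t)(sin(3t)·(1,1) - cos(3t)·(-1,0)).
General solution: c_1X_1 + c_2X_2.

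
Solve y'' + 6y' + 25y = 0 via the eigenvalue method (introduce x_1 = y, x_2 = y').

Let x_1 = y, x_2 = y'. Then x_1' = x_2 and x_2' = -25x_1 - 6x_2.
A = [[0,1],[-25,-6]]; det(A-λI) = λ^2 + 6λ + 25.
Eigenvalues λ = -3 ± 4i.

y(t) = K_1e^(-3t)cos(4t) + K_2e^(-3t)sin(4t)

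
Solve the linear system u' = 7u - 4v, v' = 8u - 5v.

u(t) = C_1e^(3t) - C_2e^(-t), v(t) = C_1e^(3t) - 2C_2e^(-t)

Coefficient matrix A = [[7, -4], [8, -5]].
Characteristic polynomial det(A - λI) = λ^2 - 2λ - 3 = 0.
Eigenvalues λ = 3, -1.
For λ=3: (A-λI) row 1 is [4, -4], so an eigenvector is (1, 1).
For λ=-1: (A-λI) row 1 is [8, -4], so an eigenvector is (-1, -2).
General solution: C_1e^(3t)(1,1) + C_2e^(-t)(-1,-2).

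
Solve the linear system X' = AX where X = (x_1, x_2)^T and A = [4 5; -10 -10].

x_1(t) = -2C_1e^(-3t)sin(t) - C_1e^(-3t)cos(t) - C_2e^(-3t)sin(t) + 2C_2e^(-3t)cos(t), x_2(t) = 3C_1e^(-3t)sin(t) + C_1e^(-3t)cos(t) + C_2e^(-3t)sin(t) - 3C_2e^(-3t)cos(t)

Coefficient matrix A = [[4, 5], [-10, -10]].
Characteristic polynomial det(A - λI) = λ^2 + 6λ + 10 = 0.
Eigenvalues λ = -3 ± i (complex conjugate pair).
For λ=-3+i: an eigenvector is (-1,1) - i(-2,3) = (-1 + 2i, 1 - 3i).
A real fundamental pair from Re and Im of e^((-3+i)t)v: X_1 = e^(-3t)(cos(t)·(-1,1) + sin(t)·(-2,3)), X_2 = e^(-3t)(sin(t)·(-1,1) - cos(t)·(-2,3)).
General solution: C_1X_1 + C_2X_2.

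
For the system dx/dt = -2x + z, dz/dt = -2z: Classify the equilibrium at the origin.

stable improper node

A = [[-2,1],[0,-2]]; det(A-λI) = λ^2 + 4λ + 4.
repeated λ = -2 with a single eigenvector.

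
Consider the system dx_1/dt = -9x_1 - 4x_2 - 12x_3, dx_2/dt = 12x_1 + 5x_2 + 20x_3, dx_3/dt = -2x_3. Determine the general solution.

x_1(t) = C_1e^(-t) + 2C_2e^(-3t) - 4C_3e^(-2t), x_2(t) = -2C_1e^(-t) - 3C_2e^(-3t) + 4C_3e^(-2t), x_3(t) = C_3e^(-2t)

Coefficient matrix A = [[-9, -4, -12], [12, 5, 20], [0, 0, -2]].
det(A - λI) = 0 gives eigenvalues λ = -1, -3, -2.
For λ=-1: eigenvector (1,-2,0).
For λ=-3: eigenvector (2,-3,0).
For λ=-2: eigenvector (-4,4,1).
General solution: C_1e^(-t)(1,-2,0) + C_2e^(-3t)(2,-3,0) + C_3e^(-2t)(-4,4,1).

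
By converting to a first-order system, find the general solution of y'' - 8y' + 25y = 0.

y(t) = c_1e^(4t)cos(3t) + c_2e^(4t)sin(3t)

Let x_1 = y, x_2 = y'. Then x_1' = x_2 and x_2' = -25x_1 + 8x_2.
A = [[0,1],[-25,8]]; det(A-λI) = λ^2 - 8λ + 25.
Eigenvalues λ = 4 ± 3i.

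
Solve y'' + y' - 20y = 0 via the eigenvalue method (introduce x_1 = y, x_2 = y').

Let x_1 = y, x_2 = y'. Then x_1' = x_2 and x_2' = 20x_1 - x_2.
A = [[0,1],[20,-1]]; det(A-λI) = λ^2 + λ - 20.
Eigenvalues λ = -5, 4 with eigenvectors (1,-5), (1,4).

y(t) = c_1e^(-5t) + c_2e^(4t)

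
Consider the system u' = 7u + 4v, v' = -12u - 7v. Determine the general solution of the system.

u(t) = -c_1e^(-t) + 2c_2e^(t), v(t) = 2c_1e^(-t) - 3c_2e^(t)

Coefficient matrix A = [[7, 4], [-12, -7]].
Characteristic polynomial det(A - λI) = λ^2 - 1 = 0.
Eigenvalues λ = -1, 1.
For λ=-1: (A-λI) row 1 is [8, 4], so an eigenvector is (-1, 2).
For λ=1: (A-λI) row 1 is [6, 4], so an eigenvector is (2, -3).
General solution: c_1e^(-t)(-1,2) + c_2e^(t)(2,-3).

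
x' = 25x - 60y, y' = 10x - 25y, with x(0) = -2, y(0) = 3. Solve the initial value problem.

Coefficient matrix A = [[25, -60], [10, -25]].
Characteristic polynomial det(A - λI) = λ^2 - 25 = 0.
Eigenvalues λ = -5, 5.
For λ=-5: (A-λI) row 1 is [30, -60], so an eigenvector is (-2, -1).
For λ=5: (A-λI) row 1 is [20, -60], so an eigenvector is (-3, -1).
General solution: K_1e^(-5t)(-2,-1) + K_2e^(5t)(-3,-1).
Applying x(0)=-2, y(0)=3 gives K_1=-11, K_2=8.

x(t) = -24e^(5t) + 22e^(-5t), y(t) = -8e^(5t) + 11e^(-5t)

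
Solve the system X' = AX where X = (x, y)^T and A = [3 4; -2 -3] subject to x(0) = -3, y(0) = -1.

Coefficient matrix A = [[3, 4], [-2, -3]].
Characteristic polynomial det(A - λI) = λ^2 - 1 = 0.
Eigenvalues λ = 1, -1.
For λ=1: (A-λI) row 1 is [2, 4], so an eigenvector is (2, -1).
For λ=-1: (A-λI) row 1 is [4, 4], so an eigenvector is (1, -1).
General solution: C_1e^(t)(2,-1) + C_2e^(-t)(1,-1).
Applying x(0)=-3, y(0)=-1 gives C_1=-4, C_2=5.

x(t) = -8e^(t) + 5e^(-t), y(t) = 4e^(t) - 5e^(-t)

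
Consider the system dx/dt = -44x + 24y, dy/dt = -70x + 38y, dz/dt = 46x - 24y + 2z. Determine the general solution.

Coefficient matrix A = [[-44, 24, 0], [-70, 38, 0], [46, -24, 2]].
det(A - λI) = 0 gives eigenvalues λ = -4, -2, 2.
For λ=-4: eigenvector (-3,-5,3).
For λ=-2: eigenvector (4,7,-4).
For λ=2: eigenvector (0,0,1).
General solution: c_1e^(-4t)(-3,-5,3) + c_2e^(-2t)(4,7,-4) + c_3e^(2t)(0,0,1).

x(t) = -3c_1e^(-4t) + 4c_2e^(-2t), y(t) = -5c_1e^(-4t) + 7c_2e^(-2t), z(t) = 3c_1e^(-4t) - 4c_2e^(-2t) + c_3e^(2t)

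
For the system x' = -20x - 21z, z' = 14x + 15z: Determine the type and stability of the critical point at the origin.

saddle

A = [[-20,-21],[14,15]]; det(A-λI) = λ^2 + 5λ - 6.
λ = -6, 1: opposite signs.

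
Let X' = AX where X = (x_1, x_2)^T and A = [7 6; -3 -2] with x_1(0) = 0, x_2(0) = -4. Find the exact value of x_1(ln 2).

-112

A = [[7,6],[-3,-2]]; eigenvalues λ = 4, 1.
Eigenvectors: (-2,1) for λ=4, (-1,1) for λ=1.
From the initial condition, c_1 = 4, c_2 = -8.
x_1(ln 2) = (4)(2^4)(-2) + (-8)(2^1)(-1) = -112.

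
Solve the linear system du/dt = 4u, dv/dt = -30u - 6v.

Coefficient matrix A = [[4, 0], [-30, -6]].
Characteristic polynomial det(A - λI) = λ^2 + 2λ - 24 = 0.
Eigenvalues λ = 4, -6.
For λ=4: (A-λI) row 2 is [-30, -10], so an eigenvector is (1, -3).
For λ=-6: (A-λI) row 1 is [10, 0], so an eigenvector is (0, 1).
General solution: C_1e^(4t)(1,-3) + C_2e^(-6t)(0,1).

u(t) = C_1e^(4t), v(t) = -3C_1e^(4t) + C_2e^(-6t)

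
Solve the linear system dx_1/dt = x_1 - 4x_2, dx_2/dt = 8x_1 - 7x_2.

x_1(t) = c_1e^(-3t)sin(4t) - c_2e^(-3t)cos(4t), x_2(t) = c_1e^(-3t)sin(4t) - c_1e^(-3t)cos(4t) - c_2e^(-3t)sin(4t) - c_2e^(-3t)cos(4t)

Coefficient matrix A = [[1, -4], [8, -7]].
Characteristic polynomial det(A - λI) = λ^2 + 6λ + 25 = 0.
Eigenvalues λ = -3 ± 4i (complex conjugate pair).
For λ=-3+4i: an eigenvector is (0,-1) - i(1,1) = (0 - i, -1 - i).
A real fundamental pair from Re and Im of e^((-3+4i)t)v: X_1 = e^(-3t)(cos(4t)·(0,-1) + sin(4t)·(1,1)), X_2 = e^(-3t)(sin(4t)·(0,-1) - cos(4t)·(1,1)).
General solution: c_1X_1 + c_2X_2.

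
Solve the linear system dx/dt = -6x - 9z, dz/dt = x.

x(t) = -3C_1e^(-3t) - 3C_2te^(-3t) - 2C_2e^(-3t), z(t) = C_1e^(-3t) + C_2te^(-3t) + C_2e^(-3t)

Coefficient matrix A = [[-6, -9], [1, 0]].
Characteristic polynomial det(A - λI) = λ^2 + 6λ + 9 = 0.
Single eigenvalue λ = -3 with algebraic multiplicity 2.
Eigenvector v = (-3,1); generalized eigenvector w with (A-λI)w=v is (-2,1).
General solution: e^(-3t)[C_1·v + C_2·(t·v + w)].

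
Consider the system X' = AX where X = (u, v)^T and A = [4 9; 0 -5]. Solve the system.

u(t) = -C_1e^(-5t) + C_2e^(4t), v(t) = C_1e^(-5t)

Coefficient matrix A = [[4, 9], [0, -5]].
Characteristic polynomial det(A - λI) = λ^2 + λ - 20 = 0.
Eigenvalues λ = -5, 4.
For λ=-5: (A-λI) row 1 is [9, 9], so an eigenvector is (-1, 1).
For λ=4: (A-λI) row 1 is [0, 9], so an eigenvector is (1, 0).
General solution: C_1e^(-5t)(-1,1) + C_2e^(4t)(1,0).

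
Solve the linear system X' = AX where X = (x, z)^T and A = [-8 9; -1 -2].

x(t) = -3C_1e^(-5t) - 3C_2te^(-5t) - 2C_2e^(-5t), z(t) = -C_1e^(-5t) - C_2te^(-5t) - C_2e^(-5t)

Coefficient matrix A = [[-8, 9], [-1, -2]].
Characteristic polynomial det(A - λI) = λ^2 + 10λ + 25 = 0.
Single eigenvalue λ = -5 with algebraic multiplicity 2.
Eigenvector v = (-3,-1); generalized eigenvector w with (A-λI)w=v is (-2,-1).
General solution: e^(-5t)[C_1·v + C_2·(t·v + w)].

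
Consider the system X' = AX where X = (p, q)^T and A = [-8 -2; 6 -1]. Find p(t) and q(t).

p(t) = -c_1e^(-4t) + 2c_2e^(-5t), q(t) = 2c_1e^(-4t) - 3c_2e^(-5t)

Coefficient matrix A = [[-8, -2], [6, -1]].
Characteristic polynomial det(A - λI) = λ^2 + 9λ + 20 = 0.
Eigenvalues λ = -4, -5.
For λ=-4: (A-λI) row 1 is [-4, -2], so an eigenvector is (-1, 2).
For λ=-5: (A-λI) row 1 is [-3, -2], so an eigenvector is (2, -3).
General solution: c_1e^(-4t)(-1,2) + c_2e^(-5t)(2,-3).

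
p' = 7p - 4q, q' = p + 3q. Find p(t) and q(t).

p(t) = 2c_1e^(5t) + 2c_2te^(5t) + c_2e^(5t), q(t) = c_1e^(5t) + c_2te^(5t)

Coefficient matrix A = [[7, -4], [1, 3]].
Characteristic polynomial det(A - λI) = λ^2 - 10λ + 25 = 0.
Single eigenvalue λ = 5 with algebraic multiplicity 2.
Eigenvector v = (2,1); generalized eigenvector w with (A-λI)w=v is (1,0).
General solution: e^(5t)[c_1·v + c_2·(t·v + w)].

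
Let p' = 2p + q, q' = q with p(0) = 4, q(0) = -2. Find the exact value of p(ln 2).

12

A = [[2,1],[0,1]]; eigenvalues λ = 1, 2.
Eigenvectors: (1,-1) for λ=1, (-1,0) for λ=2.
From the initial condition, c_1 = 2, c_2 = -2.
p(ln 2) = (2)(2^1)(1) + (-2)(2^2)(-1) = 12.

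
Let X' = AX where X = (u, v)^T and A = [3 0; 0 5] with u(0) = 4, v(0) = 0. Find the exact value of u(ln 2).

A = [[3,0],[0,5]]; eigenvalues λ = 5, 3.
Eigenvectors: (0,-1) for λ=5, (1,0) for λ=3.
From the initial condition, c_1 = 0, c_2 = 4.
u(ln 2) = (0)(2^5)(0) + (4)(2^3)(1) = 32.

32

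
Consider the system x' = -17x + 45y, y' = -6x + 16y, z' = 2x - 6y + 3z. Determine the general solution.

x(t) = -5C_1e^(t) + 3C_2e^(-2t), y(t) = -2C_1e^(t) + C_2e^(-2t), z(t) = -C_1e^(t) + C_3e^(3t)

Coefficient matrix A = [[-17, 45, 0], [-6, 16, 0], [2, -6, 3]].
det(A - λI) = 0 gives eigenvalues λ = 1, -2, 3.
For λ=1: eigenvector (-5,-2,-1).
For λ=-2: eigenvector (3,1,0).
For λ=3: eigenvector (0,0,1).
General solution: C_1e^(t)(-5,-2,-1) + C_2e^(-2t)(3,1,0) + C_3e^(3t)(0,0,1).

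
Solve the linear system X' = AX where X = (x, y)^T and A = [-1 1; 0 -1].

Coefficient matrix A = [[-1, 1], [0, -1]].
Characteristic polynomial det(A - λI) = λ^2 + 2λ + 1 = 0.
Single eigenvalue λ = -1 with algebraic multiplicity 2.
Eigenvector v = (-1,0); generalized eigenvector w with (A-λI)w=v is (1,-1).
General solution: e^(-t)[K_1·v + K_2·(t·v + w)].

x(t) = -K_1e^(-t) - K_2te^(-t) + K_2e^(-t), y(t) = -K_2e^(-t)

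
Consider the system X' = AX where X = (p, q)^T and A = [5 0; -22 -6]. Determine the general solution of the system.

p(t) = -c_1e^(5t), q(t) = 2c_1e^(5t) + c_2e^(-6t)

Coefficient matrix A = [[5, 0], [-22, -6]].
Characteristic polynomial det(A - λI) = λ^2 + λ - 30 = 0.
Eigenvalues λ = 5, -6.
For λ=5: (A-λI) row 2 is [-22, -11], so an eigenvector is (-1, 2).
For λ=-6: (A-λI) row 1 is [11, 0], so an eigenvector is (0, 1).
General solution: c_1e^(5t)(-1,2) + c_2e^(-6t)(0,1).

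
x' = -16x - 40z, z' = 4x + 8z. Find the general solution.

x(t) = -C_1e^(-4t)sin(4t) - 3C_1e^(-4t)cos(4t) - 3C_2e^(-4t)sin(4t) + C_2e^(-4t)cos(4t), z(t) = C_1e^(-4t)cos(4t) + C_2e^(-4t)sin(4t)

Coefficient matrix A = [[-16, -40], [4, 8]].
Characteristic polynomial det(A - λI) = λ^2 + 8λ + 32 = 0.
Eigenvalues λ = -4 ± 4i (complex conjugate pair).
For λ=-4+4i: an eigenvector is (-3,1) - i(-1,0) = (-3 + i, 1).
A real fundamental pair from Re and Im of e^((-4+4i)t)v: X_1 = e^(-4t)(cos(4t)·(-3,1) + sin(4t)·(-1,0)), X_2 = e^(-4t)(sin(4t)·(-3,1) - cos(4t)·(-1,0)).
General solution: C_1X_1 + C_2X_2.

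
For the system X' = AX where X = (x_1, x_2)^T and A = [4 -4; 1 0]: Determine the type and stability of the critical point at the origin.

A = [[4,-4],[1,0]]; det(A-λI) = λ^2 - 4λ + 4.
repeated λ = 2 with a single eigenvector.

unstable improper node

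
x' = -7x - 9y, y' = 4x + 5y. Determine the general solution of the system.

x(t) = -3K_1e^(-t) - 3K_2te^(-t) + 2K_2e^(-t), y(t) = 2K_1e^(-t) + 2K_2te^(-t) - K_2e^(-t)

Coefficient matrix A = [[-7, -9], [4, 5]].
Characteristic polynomial det(A - λI) = λ^2 + 2λ + 1 = 0.
Single eigenvalue λ = -1 with algebraic multiplicity 2.
Eigenvector v = (-3,2); generalized eigenvector w with (A-λI)w=v is (2,-1).
General solution: e^(-t)[K_1·v + K_2·(t·v + w)].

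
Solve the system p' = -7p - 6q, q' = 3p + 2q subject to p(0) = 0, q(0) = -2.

p(t) = 4e^(-t) - 4e^(-4t), q(t) = -4e^(-t) + 2e^(-4t)

Coefficient matrix A = [[-7, -6], [3, 2]].
Characteristic polynomial det(A - λI) = λ^2 + 5λ + 4 = 0.
Eigenvalues λ = -1, -4.
For λ=-1: (A-λI) row 1 is [-6, -6], so an eigenvector is (-1, 1).
For λ=-4: (A-λI) row 1 is [-3, -6], so an eigenvector is (-2, 1).
General solution: K_1e^(-t)(-1,1) + K_2e^(-4t)(-2,1).
Applying p(0)=0, q(0)=-2 gives K_1=-4, K_2=2.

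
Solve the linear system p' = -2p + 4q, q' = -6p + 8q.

p(t) = -2C_1e^(4t) - C_2e^(2t), q(t) = -3C_1e^(4t) - C_2e^(2t)

Coefficient matrix A = [[-2, 4], [-6, 8]].
Characteristic polynomial det(A - λI) = λ^2 - 6λ + 8 = 0.
Eigenvalues λ = 4, 2.
For λ=4: (A-λI) row 1 is [-6, 4], so an eigenvector is (-2, -3).
For λ=2: (A-λI) row 1 is [-4, 4], so an eigenvector is (-1, -1).
General solution: C_1e^(4t)(-2,-3) + C_2e^(2t)(-1,-1).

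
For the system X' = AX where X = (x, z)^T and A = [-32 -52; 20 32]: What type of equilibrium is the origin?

A = [[-32,-52],[20,32]]; det(A-λI) = λ^2 + 16.
λ = 0 ± 4i: zero real part.

center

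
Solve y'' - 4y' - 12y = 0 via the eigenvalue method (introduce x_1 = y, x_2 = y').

y(t) = c_1e^(-2t) + c_2e^(6t)

Let x_1 = y, x_2 = y'. Then x_1' = x_2 and x_2' = 12x_1 + 4x_2.
A = [[0,1],[12,4]]; det(A-λI) = λ^2 - 4λ - 12.
Eigenvalues λ = -2, 6 with eigenvectors (1,-2), (1,6).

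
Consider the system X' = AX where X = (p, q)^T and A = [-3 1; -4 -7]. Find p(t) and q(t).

p(t) = -C_1e^(-5t) - C_2te^(-5t) + C_2e^(-5t), q(t) = 2C_1e^(-5t) + 2C_2te^(-5t) - 3C_2e^(-5t)

Coefficient matrix A = [[-3, 1], [-4, -7]].
Characteristic polynomial det(A - λI) = λ^2 + 10λ + 25 = 0.
Single eigenvalue λ = -5 with algebraic multiplicity 2.
Eigenvector v = (-1,2); generalized eigenvector w with (A-λI)w=v is (1,-3).
General solution: e^(-5t)[C_1·v + C_2·(t·v + w)].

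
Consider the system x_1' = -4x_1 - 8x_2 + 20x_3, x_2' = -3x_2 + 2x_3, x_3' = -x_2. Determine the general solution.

Coefficient matrix A = [[-4, -8, 20], [0, -3, 2], [0, -1, 0]].
det(A - λI) = 0 gives eigenvalues λ = -1, -4, -2.
For λ=-1: eigenvector (-4,-1,-1).
For λ=-4: eigenvector (1,0,0).
For λ=-2: eigenvector (2,2,1).
General solution: K_1e^(-t)(-4,-1,-1) + K_2e^(-4t)(1,0,0) + K_3e^(-2t)(2,2,1).

x_1(t) = -4K_1e^(-t) + K_2e^(-4t) + 2K_3e^(-2t), x_2(t) = -K_1e^(-t) + 2K_3e^(-2t), x_3(t) = -K_1e^(-t) + K_3e^(-2t)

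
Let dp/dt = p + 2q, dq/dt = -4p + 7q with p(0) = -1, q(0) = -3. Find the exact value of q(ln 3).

-945

A = [[1,2],[-4,7]]; eigenvalues λ = 5, 3.
Eigenvectors: (1,2) for λ=5, (1,1) for λ=3.
From the initial condition, c_1 = -2, c_2 = 1.
q(ln 3) = (-2)(3^5)(2) + (1)(3^3)(1) = -945.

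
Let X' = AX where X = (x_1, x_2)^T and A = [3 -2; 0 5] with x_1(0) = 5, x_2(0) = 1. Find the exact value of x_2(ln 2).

32

A = [[3,-2],[0,5]]; eigenvalues λ = 3, 5.
Eigenvectors: (-1,0) for λ=3, (1,-1) for λ=5.
From the initial condition, c_1 = -6, c_2 = -1.
x_2(ln 2) = (-6)(2^3)(0) + (-1)(2^5)(-1) = 32.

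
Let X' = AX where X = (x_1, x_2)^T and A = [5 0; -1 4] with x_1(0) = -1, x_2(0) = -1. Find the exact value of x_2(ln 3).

81

A = [[5,0],[-1,4]]; eigenvalues λ = 5, 4.
Eigenvectors: (-1,1) for λ=5, (0,1) for λ=4.
From the initial condition, c_1 = 1, c_2 = -2.
x_2(ln 3) = (1)(3^5)(1) + (-2)(3^4)(1) = 81.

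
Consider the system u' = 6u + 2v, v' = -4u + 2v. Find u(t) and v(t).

u(t) = -C_1e^(4t)cos(2t) - C_2e^(4t)sin(2t), v(t) = C_1e^(4t)sin(2t) + C_1e^(4t)cos(2t) + C_2e^(4t)sin(2t) - C_2e^(4t)cos(2t)

Coefficient matrix A = [[6, 2], [-4, 2]].
Characteristic polynomial det(A - λI) = λ^2 - 8λ + 20 = 0.
Eigenvalues λ = 4 ± 2i (complex conjugate pair).
For λ=4+2i: an eigenvector is (-1,1) - i(0,1) = (-1, 1 - i).
A real fundamental pair from Re and Im of e^((4+2i)t)v: X_1 = e^(4t)(cos(2t)·(-1,1) + sin(2t)·(0,1)), X_2 = e^(4t)(sin(2t)·(-1,1) - cos(2t)·(0,1)).
General solution: C_1X_1 + C_2X_2.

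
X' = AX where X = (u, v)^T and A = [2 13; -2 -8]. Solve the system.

Coefficient matrix A = [[2, 13], [-2, -8]].
Characteristic polynomial det(A - λI) = λ^2 + 6λ + 10 = 0.
Eigenvalues λ = -3 ± i (complex conjugate pair).
For λ=-3+i: an eigenvector is (3,-1) - i(2,-1) = (3 - 2i, -1 + i).
A real fundamental pair from Re and Im of e^((-3+i)t)v: X_1 = e^(-3t)(cos(t)·(3,-1) + sin(t)·(2,-1)), X_2 = e^(-3t)(sin(t)·(3,-1) - cos(t)·(2,-1)).
General solution: C_1X_1 + C_2X_2.

u(t) = 2C_1e^(-3t)sin(t) + 3C_1e^(-3t)cos(t) + 3C_2e^(-3t)sin(t) - 2C_2e^(-3t)cos(t), v(t) = -C_1e^(-3t)sin(t) - C_1e^(-3t)cos(t) - C_2e^(-3t)sin(t) + C_2e^(-3t)cos(t)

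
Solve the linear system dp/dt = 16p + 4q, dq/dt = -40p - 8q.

Coefficient matrix A = [[16, 4], [-40, -8]].
Characteristic polynomial det(A - λI) = λ^2 - 8λ + 32 = 0.
Eigenvalues λ = 4 ± 4i (complex conjugate pair).
For λ=4+4i: an eigenvector is (-1,3) - i(0,1) = (-1, 3 - i).
A real fundamental pair from Re and Im of e^((4+4i)t)v: X_1 = e^(4t)(cos(4t)·(-1,3) + sin(4t)·(0,1)), X_2 = e^(4t)(sin(4t)·(-1,3) - cos(4t)·(0,1)).
General solution: c_1X_1 + c_2X_2.

p(t) = -c_1e^(4t)cos(4t) - c_2e^(4t)sin(4t), q(t) = c_1e^(4t)sin(4t) + 3c_1e^(4t)cos(4t) + 3c_2e^(4t)sin(4t) - c_2e^(4t)cos(4t)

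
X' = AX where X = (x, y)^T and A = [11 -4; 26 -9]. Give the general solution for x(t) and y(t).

x(t) = C_1e^(t)sin(2t) - C_1e^(t)cos(2t) - C_2e^(t)sin(2t) - C_2e^(t)cos(2t), y(t) = 2C_1e^(t)sin(2t) - 3C_1e^(t)cos(2t) - 3C_2e^(t)sin(2t) - 2C_2e^(t)cos(2t)

Coefficient matrix A = [[11, -4], [26, -9]].
Characteristic polynomial det(A - λI) = λ^2 - 2λ + 5 = 0.
Eigenvalues λ = 1 ± 2i (complex conjugate pair).
For λ=1+2i: an eigenvector is (-1,-3) - i(1,2) = (-1 - i, -3 - 2i).
A real fundamental pair from Re and Im of e^((1+2i)t)v: X_1 = e^(t)(cos(2t)·(-1,-3) + sin(2t)·(1,2)), X_2 = e^(t)(sin(2t)·(-1,-3) - cos(2t)·(1,2)).
General solution: C_1X_1 + C_2X_2.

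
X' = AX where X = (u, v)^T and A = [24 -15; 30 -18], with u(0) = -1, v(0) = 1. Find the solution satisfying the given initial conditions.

u(t) = -12e^(3t)sin(3t) - e^(3t)cos(3t), v(t) = -17e^(3t)sin(3t) + e^(3t)cos(3t)

Coefficient matrix A = [[24, -15], [30, -18]].
Characteristic polynomial det(A - λI) = λ^2 - 6λ + 18 = 0.
Eigenvalues λ = 3 ± 3i (complex conjugate pair).
For λ=3+3i: an eigenvector is (1,1) - i(2,3) = (1 - 2i, 1 - 3i).
A real fundamental pair from Re and Im of e^((3+3i)t)v: X_1 = e^(3t)(cos(3t)·(1,1) + sin(3t)·(2,3)), X_2 = e^(3t)(sin(3t)·(1,1) - cos(3t)·(2,3)).
General solution: K_1X_1 + K_2X_2.
Applying u(0)=-1, v(0)=1 gives K_1=-5, K_2=-2.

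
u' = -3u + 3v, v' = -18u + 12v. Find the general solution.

Coefficient matrix A = [[-3, 3], [-18, 12]].
Characteristic polynomial det(A - λI) = λ^2 - 9λ + 18 = 0.
Eigenvalues λ = 6, 3.
For λ=6: (A-λI) row 1 is [-9, 3], so an eigenvector is (-1, -3).
For λ=3: (A-λI) row 1 is [-6, 3], so an eigenvector is (1, 2).
General solution: C_1e^(6t)(-1,-3) + C_2e^(3t)(1,2).

u(t) = -C_1e^(6t) + C_2e^(3t), v(t) = -3C_1e^(6t) + 2C_2e^(3t)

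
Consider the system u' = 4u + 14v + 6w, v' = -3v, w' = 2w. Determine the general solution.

u(t) = K_1e^(4t) - 2K_2e^(-3t) - 3K_3e^(2t), v(t) = K_2e^(-3t), w(t) = K_3e^(2t)

Coefficient matrix A = [[4, 14, 6], [0, -3, 0], [0, 0, 2]].
det(A - λI) = 0 gives eigenvalues λ = 4, -3, 2.
For λ=4: eigenvector (1,0,0).
For λ=-3: eigenvector (-2,1,0).
For λ=2: eigenvector (-3,0,1).
General solution: K_1e^(4t)(1,0,0) + K_2e^(-3t)(-2,1,0) + K_3e^(2t)(-3,0,1).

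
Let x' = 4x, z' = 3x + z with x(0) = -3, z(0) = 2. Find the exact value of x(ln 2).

-48

A = [[4,0],[3,1]]; eigenvalues λ = 1, 4.
Eigenvectors: (0,1) for λ=1, (-1,-1) for λ=4.
From the initial condition, c_1 = 5, c_2 = 3.
x(ln 2) = (5)(2^1)(0) + (3)(2^4)(-1) = -48.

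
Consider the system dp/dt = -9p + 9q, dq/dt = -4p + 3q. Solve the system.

Coefficient matrix A = [[-9, 9], [-4, 3]].
Characteristic polynomial det(A - λI) = λ^2 + 6λ + 9 = 0.
Single eigenvalue λ = -3 with algebraic multiplicity 2.
Eigenvector v = (-3,-2); generalized eigenvector w with (A-λI)w=v is (2,1).
General solution: e^(-3t)[C_1·v + C_2·(t·v + w)].

p(t) = -3C_1e^(-3t) - 3C_2te^(-3t) + 2C_2e^(-3t), q(t) = -2C_1e^(-3t) - 2C_2te^(-3t) + C_2e^(-3t)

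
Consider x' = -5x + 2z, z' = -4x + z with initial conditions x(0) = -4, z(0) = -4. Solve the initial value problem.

Coefficient matrix A = [[-5, 2], [-4, 1]].
Characteristic polynomial det(A - λI) = λ^2 + 4λ + 3 = 0.
Eigenvalues λ = -3, -1.
For λ=-3: (A-λI) row 1 is [-2, 2], so an eigenvector is (-1, -1).
For λ=-1: (A-λI) row 1 is [-4, 2], so an eigenvector is (-1, -2).
General solution: c_1e^(-3t)(-1,-1) + c_2e^(-t)(-1,-2).
Applying x(0)=-4, z(0)=-4 gives c_1=4, c_2=0.

x(t) = -4e^(-3t), z(t) = -4e^(-3t)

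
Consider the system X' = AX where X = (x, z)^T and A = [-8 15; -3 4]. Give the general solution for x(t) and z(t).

Coefficient matrix A = [[-8, 15], [-3, 4]].
Characteristic polynomial det(A - λI) = λ^2 + 4λ + 13 = 0.
Eigenvalues λ = -2 ± 3i (complex conjugate pair).
For λ=-2+3i: an eigenvector is (1,0) - i(-2,-1) = (1 + 2i, 0 + i).
A real fundamental pair from Re and Im of e^((-2+3i)t)v: X_1 = e^(-2t)(cos(3t)·(1,0) + sin(3t)·(-2,-1)), X_2 = e^(-2t)(sin(3t)·(1,0) - cos(3t)·(-2,-1)).
General solution: c_1X_1 + c_2X_2.

x(t) = -2c_1e^(-2t)sin(3t) + c_1e^(-2t)cos(3t) + c_2e^(-2t)sin(3t) + 2c_2e^(-2t)cos(3t), z(t) = -c_1e^(-2t)sin(3t) + c_2e^(-2t)cos(3t)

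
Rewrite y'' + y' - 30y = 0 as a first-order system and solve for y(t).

y(t) = c_1e^(-6t) + c_2e^(5t)

Let x_1 = y, x_2 = y'. Then x_1' = x_2 and x_2' = 30x_1 - x_2.
A = [[0,1],[30,-1]]; det(A-λI) = λ^2 + λ - 30.
Eigenvalues λ = -6, 5 with eigenvectors (1,-6), (1,5).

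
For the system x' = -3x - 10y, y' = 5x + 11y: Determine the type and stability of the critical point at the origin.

A = [[-3,-10],[5,11]]; det(A-λI) = λ^2 - 8λ + 17.
λ = 4 ± i: positive real part.

unstable spiral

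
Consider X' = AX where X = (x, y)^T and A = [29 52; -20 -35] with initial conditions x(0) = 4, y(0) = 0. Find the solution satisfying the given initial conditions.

Coefficient matrix A = [[29, 52], [-20, -35]].
Characteristic polynomial det(A - λI) = λ^2 + 6λ + 25 = 0.
Eigenvalues λ = -3 ± 4i (complex conjugate pair).
For λ=-3+4i: an eigenvector is (3,-2) - i(-2,1) = (3 + 2i, -2 - i).
A real fundamental pair from Re and Im of e^((-3+4i)t)v: X_1 = e^(-3t)(cos(4t)·(3,-2) + sin(4t)·(-2,1)), X_2 = e^(-3t)(sin(4t)·(3,-2) - cos(4t)·(-2,1)).
General solution: c_1X_1 + c_2X_2.
Applying x(0)=4, y(0)=0 gives c_1=-4, c_2=8.

x(t) = 32e^(-3t)sin(4t) + 4e^(-3t)cos(4t), y(t) = -20e^(-3t)sin(4t)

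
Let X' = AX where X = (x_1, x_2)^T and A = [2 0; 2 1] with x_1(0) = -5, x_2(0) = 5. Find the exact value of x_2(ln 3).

-45

A = [[2,0],[2,1]]; eigenvalues λ = 1, 2.
Eigenvectors: (0,-1) for λ=1, (1,2) for λ=2.
From the initial condition, c_1 = -15, c_2 = -5.
x_2(ln 3) = (-15)(3^1)(-1) + (-5)(3^2)(2) = -45.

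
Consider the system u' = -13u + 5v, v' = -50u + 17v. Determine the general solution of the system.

Coefficient matrix A = [[-13, 5], [-50, 17]].
Characteristic polynomial det(A - λI) = λ^2 - 4λ + 29 = 0.
Eigenvalues λ = 2 ± 5i (complex conjugate pair).
For λ=2+5i: an eigenvector is (-1,-3) - i(0,1) = (-1, -3 - i).
A real fundamental pair from Re and Im of e^((2+5i)t)v: X_1 = e^(2t)(cos(5t)·(-1,-3) + sin(5t)·(0,1)), X_2 = e^(2t)(sin(5t)·(-1,-3) - cos(5t)·(0,1)).
General solution: K_1X_1 + K_2X_2.

u(t) = -K_1e^(2t)cos(5t) - K_2e^(2t)sin(5t), v(t) = K_1e^(2t)sin(5t) - 3K_1e^(2t)cos(5t) - 3K_2e^(2t)sin(5t) - K_2e^(2t)cos(5t)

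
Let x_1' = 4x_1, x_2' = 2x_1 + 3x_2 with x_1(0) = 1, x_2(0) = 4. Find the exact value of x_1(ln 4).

A = [[4,0],[2,3]]; eigenvalues λ = 3, 4.
Eigenvectors: (0,-1) for λ=3, (1,2) for λ=4.
From the initial condition, c_1 = -2, c_2 = 1.
x_1(ln 4) = (-2)(4^3)(0) + (1)(4^4)(1) = 256.

256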